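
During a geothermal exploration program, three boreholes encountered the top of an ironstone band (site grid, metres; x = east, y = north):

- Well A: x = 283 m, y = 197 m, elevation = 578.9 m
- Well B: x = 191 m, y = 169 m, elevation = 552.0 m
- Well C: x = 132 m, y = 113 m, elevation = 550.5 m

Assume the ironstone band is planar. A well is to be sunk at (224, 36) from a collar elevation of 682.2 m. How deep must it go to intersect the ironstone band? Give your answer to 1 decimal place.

Let the plane be z = a·x + b·y + c.
Well B−Well A: −92a − 28b = −26.9;  Well C−Well A: −151a − 84b = −28.4.
Solving gives a = 0.41840, b = −0.41403.
Then c = 578.9 − a·283 − b·197 = 542.06.
At (224, 36): z_contact = 93.72 − 14.91 + 542.06 = 620.87 m.
Depth below ground = 682.2 − 620.87 = 61.3 m.

61.3 m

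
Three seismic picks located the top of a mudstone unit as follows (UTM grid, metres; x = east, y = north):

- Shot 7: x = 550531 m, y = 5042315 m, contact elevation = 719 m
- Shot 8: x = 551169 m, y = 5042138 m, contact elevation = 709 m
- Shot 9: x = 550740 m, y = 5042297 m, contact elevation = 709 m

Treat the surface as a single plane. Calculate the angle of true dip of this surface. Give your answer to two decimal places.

Two edge vectors: Shot 7→Shot 8 = (638, -177, -10), Shot 7→Shot 9 = (209, -18, -10).
Normal n = (Shot 7→Shot 8) × (Shot 7→Shot 9) = (1590, 4290, 25509).
So ∂z/∂x = −n_x/n_z = −0.06233 and ∂z/∂y = −n_y/n_z = −0.16818.
Gradient magnitude |∇z| = √(a² + b²) = √(0.00389 + 0.02828) = 0.17936.
True dip = arctan(0.17936) = 10.17°, dipping toward NNE (azimuth ≈ 020°).

10.17°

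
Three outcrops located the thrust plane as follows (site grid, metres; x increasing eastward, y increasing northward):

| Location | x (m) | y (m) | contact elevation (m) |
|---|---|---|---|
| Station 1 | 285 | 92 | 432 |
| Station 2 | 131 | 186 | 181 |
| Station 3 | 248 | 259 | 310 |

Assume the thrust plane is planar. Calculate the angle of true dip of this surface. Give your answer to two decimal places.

55.11°

Let the plane be z = a·x + b·y + c.
Station 2−Station 1: −154a + 94b = −251;  Station 3−Station 1: −37a + 167b = −122.
Solving gives a = 1.36911, b = −0.42720.
Gradient magnitude |∇z| = √(a² + b²) = √(1.87446 + 0.18250) = 1.43421.
True dip = arctan(1.43421) = 55.11°, dipping toward WNW (azimuth ≈ 287°).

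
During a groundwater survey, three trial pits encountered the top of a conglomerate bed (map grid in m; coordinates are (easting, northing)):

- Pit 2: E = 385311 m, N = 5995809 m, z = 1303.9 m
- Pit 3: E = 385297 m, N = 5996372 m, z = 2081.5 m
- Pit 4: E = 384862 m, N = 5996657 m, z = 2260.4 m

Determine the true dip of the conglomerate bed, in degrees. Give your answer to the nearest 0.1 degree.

56.0°

Two edge vectors: Pit 2→Pit 3 = (-14, 563, 777.6), Pit 2→Pit 4 = (-449, 848, 956.5).
Normal n = (Pit 2→Pit 3) × (Pit 2→Pit 4) = (-120895.3, -335751.4, 240915).
So ∂z/∂E = −n_x/n_z = 0.50182 and ∂z/∂N = −n_y/n_z = 1.39365.
Gradient magnitude |∇z| = √(a² + b²) = √(0.25182 + 1.94226) = 1.48124.
True dip = arctan(1.48124) = 56.0°, dipping toward SSW (azimuth ≈ 200°).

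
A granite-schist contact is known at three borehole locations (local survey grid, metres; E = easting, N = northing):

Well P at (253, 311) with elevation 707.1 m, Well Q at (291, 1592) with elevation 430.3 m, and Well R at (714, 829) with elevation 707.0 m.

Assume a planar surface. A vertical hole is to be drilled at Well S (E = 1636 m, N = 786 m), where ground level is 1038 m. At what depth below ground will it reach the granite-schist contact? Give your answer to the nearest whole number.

90 m

Two edge vectors: Well P→Well Q = (38, 1281, -276.8), Well P→Well R = (461, 518, -0.1).
Normal n = (Well P→Well Q) × (Well P→Well R) = (143254.3, -127601, -570857).
So ∂z/∂E = −n_x/n_z = 0.25095 and ∂z/∂N = −n_y/n_z = −0.22353.
Intercept c from Well P: 707.1 − 63.49 + 69.52 = 713.13.
At (1636, 786): z_contact = 410.5 − 175.7 + 713.13 = 948.0 m.
Depth below ground = 1038 − 948.0 = 90 m.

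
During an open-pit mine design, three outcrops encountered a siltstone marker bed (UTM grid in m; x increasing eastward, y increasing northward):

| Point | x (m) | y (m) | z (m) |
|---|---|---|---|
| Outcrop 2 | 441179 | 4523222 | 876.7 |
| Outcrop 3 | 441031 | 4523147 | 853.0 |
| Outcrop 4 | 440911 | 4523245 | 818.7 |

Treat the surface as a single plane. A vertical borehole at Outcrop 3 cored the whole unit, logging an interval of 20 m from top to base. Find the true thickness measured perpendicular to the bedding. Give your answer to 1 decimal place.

Two edge vectors: Outcrop 2→Outcrop 3 = (-148, -75, -23.7), Outcrop 2→Outcrop 4 = (-268, 23, -58).
Normal n = (Outcrop 2→Outcrop 3) × (Outcrop 2→Outcrop 4) = (4895.1, -2232.4, -23504).
So ∂z/∂x = −n_x/n_z = 0.20827 and ∂z/∂y = −n_y/n_z = −0.09498.
|∇z| = √(a²+b²) = 0.22890, so dip δ = arctan(0.22890) = 12.89°.
True thickness = vertical thickness × cos δ = 20 × cos 12.89° = 19.5 m.

19.5 m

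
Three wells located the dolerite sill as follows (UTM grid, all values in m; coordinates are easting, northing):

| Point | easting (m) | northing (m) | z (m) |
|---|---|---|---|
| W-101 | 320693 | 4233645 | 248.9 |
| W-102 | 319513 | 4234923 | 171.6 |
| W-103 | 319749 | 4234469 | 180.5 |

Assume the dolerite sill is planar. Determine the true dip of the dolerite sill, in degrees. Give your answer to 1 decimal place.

Let the plane be z = a·easting + b·northing + c.
W-102−W-101: −1180a + 1278b = −77.3;  W-103−W-101: −944a + 824b = −68.4.
Solving gives a = 0.10132, b = 0.03306.
Gradient magnitude |∇z| = √(a² + b²) = √(0.01027 + 0.00109) = 0.10658.
True dip = arctan(0.10658) = 6.1°, dipping toward WSW (azimuth ≈ 252°).

6.1°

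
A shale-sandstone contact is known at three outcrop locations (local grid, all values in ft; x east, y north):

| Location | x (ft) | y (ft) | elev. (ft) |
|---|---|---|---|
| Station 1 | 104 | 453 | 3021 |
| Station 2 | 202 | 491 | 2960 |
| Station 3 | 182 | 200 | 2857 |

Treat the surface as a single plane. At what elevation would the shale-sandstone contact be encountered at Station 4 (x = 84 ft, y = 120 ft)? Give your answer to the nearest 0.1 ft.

Let the plane be z = a·x + b·y + c.
Station 2−Station 1: 98a + 38b = −61;  Station 3−Station 1: 78a − 253b = −164.
Solving gives a = −0.78050, b = 0.40759.
Then c = 3021 − a·104 − b·453 = 2917.53.
At (84, 120): z = −65.6 + 48.9 + 2917.53 = 2900.9 ft.

2900.9 ft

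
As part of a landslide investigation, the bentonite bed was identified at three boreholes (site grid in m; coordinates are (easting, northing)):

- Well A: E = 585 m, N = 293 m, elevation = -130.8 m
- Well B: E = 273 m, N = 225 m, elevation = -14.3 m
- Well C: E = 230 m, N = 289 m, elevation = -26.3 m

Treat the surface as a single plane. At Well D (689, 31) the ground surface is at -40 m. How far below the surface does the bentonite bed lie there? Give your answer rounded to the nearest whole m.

21 m

Let the plane be z = a·E + b·N + c.
Well B−Well A: −312a − 68b = 116.5;  Well C−Well A: −355a − 4b = 104.5.
Solving gives a = −0.29006, b = −0.38238.
Then c = -130.8 − a·585 − b·293 = 150.92.
At (689, 31): z_contact = −199.8 − 11.9 + 150.92 = -60.8 m.
Depth below ground = -40 − (-60.8) = 21 m.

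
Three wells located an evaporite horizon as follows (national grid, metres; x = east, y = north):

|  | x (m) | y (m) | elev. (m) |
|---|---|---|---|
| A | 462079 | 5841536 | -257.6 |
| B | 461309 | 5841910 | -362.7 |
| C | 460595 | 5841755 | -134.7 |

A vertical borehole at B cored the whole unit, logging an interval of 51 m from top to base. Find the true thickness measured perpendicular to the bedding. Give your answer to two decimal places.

42.32 m

Two edge vectors: A→B = (-770, 374, -105.1), A→C = (-1484, 219, 122.9).
Normal n = (A→B) × (A→C) = (68981.5, 250601.4, 386386).
So ∂z/∂x = −n_x/n_z = −0.17853 and ∂z/∂y = −n_y/n_z = −0.64858.
|∇z| = √(a²+b²) = 0.67270, so dip δ = arctan(0.67270) = 33.93°.
True thickness = vertical thickness × cos δ = 51 × cos 33.93° = 42.32 m.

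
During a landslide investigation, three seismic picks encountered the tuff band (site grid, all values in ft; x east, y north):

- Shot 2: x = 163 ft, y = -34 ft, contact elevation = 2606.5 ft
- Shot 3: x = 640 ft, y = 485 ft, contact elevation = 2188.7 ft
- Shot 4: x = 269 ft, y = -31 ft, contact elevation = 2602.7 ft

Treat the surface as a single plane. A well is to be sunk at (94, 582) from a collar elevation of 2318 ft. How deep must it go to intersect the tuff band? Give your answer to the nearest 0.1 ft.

198.9 ft

Let the plane be z = a·x + b·y + c.
Shot 3−Shot 2: 477a + 519b = −417.8;  Shot 4−Shot 2: 106a + 3b = −3.8.
Solving gives a = −0.01341, b = −0.79268.
Then c = 2606.5 − a·163 − b·-34 = 2581.74.
At (94, 582): z_contact = −1.26 − 461.34 + 2581.74 = 2119.13 ft.
Depth below ground = 2318 − 2119.13 = 198.9 ft.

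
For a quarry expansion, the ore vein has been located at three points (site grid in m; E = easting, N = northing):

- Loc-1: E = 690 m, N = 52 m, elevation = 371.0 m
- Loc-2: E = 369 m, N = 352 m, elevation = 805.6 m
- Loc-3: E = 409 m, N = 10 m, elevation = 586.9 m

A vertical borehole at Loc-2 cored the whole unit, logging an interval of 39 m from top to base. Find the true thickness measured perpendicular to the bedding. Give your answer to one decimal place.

27.5 m

Two edge vectors: Loc-1→Loc-2 = (-321, 300, 434.6), Loc-1→Loc-3 = (-281, -42, 215.9).
Normal n = (Loc-1→Loc-2) × (Loc-1→Loc-3) = (83023.2, -52818.7, 97782).
So ∂z/∂E = −n_x/n_z = −0.84906 and ∂z/∂N = −n_y/n_z = 0.54017.
|∇z| = √(a²+b²) = 1.00633, so dip δ = arctan(1.00633) = 45.18°.
True thickness = vertical thickness × cos δ = 39 × cos 45.18° = 27.5 m.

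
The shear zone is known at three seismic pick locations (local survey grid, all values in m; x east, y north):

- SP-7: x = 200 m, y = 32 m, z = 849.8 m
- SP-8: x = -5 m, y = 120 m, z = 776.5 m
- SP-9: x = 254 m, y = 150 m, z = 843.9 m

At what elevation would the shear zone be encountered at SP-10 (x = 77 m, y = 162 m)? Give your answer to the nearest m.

Two edge vectors: SP-7→SP-8 = (-205, 88, -73.3), SP-7→SP-9 = (54, 118, -5.9).
Normal n = (SP-7→SP-8) × (SP-7→SP-9) = (8130.2, -5167.7, -28942).
So ∂z/∂x = −n_x/n_z = 0.28091 and ∂z/∂y = −n_y/n_z = −0.17855.
Intercept c from SP-7: 849.8 − 56.18 + 5.71 = 799.33.
At (77, 162): z = 21.6 − 28.9 + 799.33 = 792.0 m.

792 m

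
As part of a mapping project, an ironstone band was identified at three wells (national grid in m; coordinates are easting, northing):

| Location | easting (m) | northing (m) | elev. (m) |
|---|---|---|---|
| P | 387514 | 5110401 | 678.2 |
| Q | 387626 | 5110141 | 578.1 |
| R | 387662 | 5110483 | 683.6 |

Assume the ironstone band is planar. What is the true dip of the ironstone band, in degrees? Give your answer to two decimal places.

Let the plane be z = a·easting + b·northing + c.
Q−P: 112a − 260b = −100.1;  R−P: 148a + 82b = 5.4.
Solving gives a = −0.14275, b = 0.32351.
Gradient magnitude |∇z| = √(a² + b²) = √(0.02038 + 0.10466) = 0.35360.
True dip = arctan(0.35360) = 19.47°, dipping toward SSE (azimuth ≈ 156°).

19.47°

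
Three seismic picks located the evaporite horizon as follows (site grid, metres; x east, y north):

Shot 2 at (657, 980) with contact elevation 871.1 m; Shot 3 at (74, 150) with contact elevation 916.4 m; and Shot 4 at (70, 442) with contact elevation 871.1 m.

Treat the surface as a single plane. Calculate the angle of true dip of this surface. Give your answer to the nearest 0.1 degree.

11.7°

Let the plane be z = a·x + b·y + c.
Shot 3−Shot 2: −583a − 830b = 45.3;  Shot 4−Shot 2: −587a − 538b = 0.
Solving gives a = 0.14042, b = −0.15321.
Gradient magnitude |∇z| = √(a² + b²) = √(0.01972 + 0.02347) = 0.20783.
True dip = arctan(0.20783) = 11.7°, dipping toward NW (azimuth ≈ 317°).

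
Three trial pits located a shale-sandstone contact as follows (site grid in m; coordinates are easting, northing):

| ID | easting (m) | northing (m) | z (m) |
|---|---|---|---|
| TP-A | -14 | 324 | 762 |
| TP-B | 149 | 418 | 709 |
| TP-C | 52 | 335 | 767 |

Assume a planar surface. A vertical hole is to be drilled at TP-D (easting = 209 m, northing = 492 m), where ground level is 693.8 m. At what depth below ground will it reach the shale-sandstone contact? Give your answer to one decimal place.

Two edge vectors: TP-A→TP-B = (163, 94, -53), TP-A→TP-C = (66, 11, 5).
Normal n = (TP-A→TP-B) × (TP-A→TP-C) = (1053, -4313, -4411).
So ∂z/∂easting = −n_x/n_z = 0.23872 and ∂z/∂northing = −n_y/n_z = −0.97778.
Intercept c from TP-A: 762 + 3.34 + 316.80 = 1082.14.
At (209, 492): z_contact = 49.89 − 481.07 + 1082.14 = 650.97 m.
Depth below ground = 693.8 − 650.97 = 42.8 m.

42.8 m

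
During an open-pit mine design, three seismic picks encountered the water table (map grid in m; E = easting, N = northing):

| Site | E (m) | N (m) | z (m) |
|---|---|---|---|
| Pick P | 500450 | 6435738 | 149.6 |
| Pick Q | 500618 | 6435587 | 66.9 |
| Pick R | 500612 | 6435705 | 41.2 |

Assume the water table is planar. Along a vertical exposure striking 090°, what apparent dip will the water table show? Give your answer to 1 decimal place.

35.8°

Two edge vectors: Pick P→Pick Q = (168, -151, -82.7), Pick P→Pick R = (162, -33, -108.4).
Normal n = (Pick P→Pick Q) × (Pick P→Pick R) = (13639.3, 4813.8, 18918).
So ∂z/∂E = −n_x/n_z = −0.72097 and ∂z/∂N = −n_y/n_z = −0.25446.
Unit vector along 090° is (sin 90°, cos 90°) = (1.0000, 0.0000).
Slope in that direction = a·(1.0000) + b·(0.0000) = −0.72097.
Apparent dip = arctan|0.72097| = 35.8° (true dip is 37.4°, so apparent ≤ true as expected).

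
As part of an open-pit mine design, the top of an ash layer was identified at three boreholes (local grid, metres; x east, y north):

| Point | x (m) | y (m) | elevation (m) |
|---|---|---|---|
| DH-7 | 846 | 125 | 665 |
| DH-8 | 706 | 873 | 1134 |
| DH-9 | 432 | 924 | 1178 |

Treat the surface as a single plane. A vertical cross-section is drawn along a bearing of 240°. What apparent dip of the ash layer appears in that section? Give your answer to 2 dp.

Two edge vectors: DH-7→DH-8 = (-140, 748, 469), DH-7→DH-9 = (-414, 799, 513).
Normal n = (DH-7→DH-8) × (DH-7→DH-9) = (8993, -122346, 197812).
So ∂z/∂x = −n_x/n_z = −0.04546 and ∂z/∂y = −n_y/n_z = 0.61850.
Unit vector along 240° is (sin 240°, cos 240°) = (-0.8660, -0.5000).
Slope in that direction = a·(-0.8660) + b·(-0.5000) = −0.26988.
Apparent dip = arctan|0.26988| = 15.10° (true dip is 31.8°, so apparent ≤ true as expected).

15.10°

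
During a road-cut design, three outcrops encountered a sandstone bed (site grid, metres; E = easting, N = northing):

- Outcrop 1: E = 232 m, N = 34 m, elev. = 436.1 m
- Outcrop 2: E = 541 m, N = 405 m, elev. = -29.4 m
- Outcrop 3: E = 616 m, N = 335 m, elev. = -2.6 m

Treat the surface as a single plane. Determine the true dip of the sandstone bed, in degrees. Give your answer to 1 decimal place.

Two edge vectors: Outcrop 1→Outcrop 2 = (309, 371, -465.5), Outcrop 1→Outcrop 3 = (384, 301, -438.7).
Normal n = (Outcrop 1→Outcrop 2) × (Outcrop 1→Outcrop 3) = (-22642.2, -43193.7, -49455).
So ∂z/∂E = −n_x/n_z = −0.45783 and ∂z/∂N = −n_y/n_z = −0.87339.
Gradient magnitude |∇z| = √(a² + b²) = √(0.20961 + 0.76282) = 0.98612.
True dip = arctan(0.98612) = 44.6°, dipping toward NNE (azimuth ≈ 028°).

44.6°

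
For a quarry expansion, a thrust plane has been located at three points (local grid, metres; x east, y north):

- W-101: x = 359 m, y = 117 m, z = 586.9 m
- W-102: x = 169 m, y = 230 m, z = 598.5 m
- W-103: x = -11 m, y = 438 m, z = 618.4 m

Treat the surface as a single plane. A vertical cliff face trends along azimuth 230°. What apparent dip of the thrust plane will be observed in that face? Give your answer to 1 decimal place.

2.9°

Let the plane be z = a·x + b·y + c.
W-102−W-101: −190a + 113b = 11.6;  W-103−W-101: −370a + 321b = 31.5.
Solving gives a = −0.00856, b = 0.08827.
Unit vector along 230° is (sin 230°, cos 230°) = (-0.7660, -0.6428).
Slope in that direction = a·(-0.7660) + b·(-0.6428) = −0.05018.
Apparent dip = arctan|0.05018| = 2.9° (true dip is 5.1°, so apparent ≤ true as expected).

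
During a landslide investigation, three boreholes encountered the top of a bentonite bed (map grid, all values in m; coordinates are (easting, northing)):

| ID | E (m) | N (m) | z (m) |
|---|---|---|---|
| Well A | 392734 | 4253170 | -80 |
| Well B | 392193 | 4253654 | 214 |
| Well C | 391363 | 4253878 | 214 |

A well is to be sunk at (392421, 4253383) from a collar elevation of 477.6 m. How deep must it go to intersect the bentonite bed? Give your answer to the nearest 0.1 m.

Two edge vectors: Well A→Well B = (-541, 484, 294), Well A→Well C = (-1371, 708, 294).
Normal n = (Well A→Well B) × (Well A→Well C) = (-65856, -244020, 280536).
So ∂z/∂E = −n_x/n_z = 0.234750620 and ∂z/∂N = −n_y/n_z = 0.869834888.
Intercept c from Well A: -80 − 92194.55 − 3699555.65 = −3791830.20.
At (392421, 4253383): z_contact = 92121.07 + 3699740.92 − 3791830.20 = 31.80 m.
Depth below ground = 477.6 − 31.80 = 445.8 m.

445.8 m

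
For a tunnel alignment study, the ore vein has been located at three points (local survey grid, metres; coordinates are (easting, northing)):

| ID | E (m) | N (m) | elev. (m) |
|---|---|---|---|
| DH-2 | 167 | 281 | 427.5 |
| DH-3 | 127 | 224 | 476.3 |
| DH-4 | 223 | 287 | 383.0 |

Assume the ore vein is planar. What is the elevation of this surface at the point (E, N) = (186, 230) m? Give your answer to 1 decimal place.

Let the plane be z = a·E + b·N + c.
DH-3−DH-2: −40a − 57b = 48.8;  DH-4−DH-2: 56a + 6b = −44.5.
Solving gives a = −0.76006, b = −0.32276.
Then c = 427.5 − a·167 − b·281 = 645.13.
At (186, 230): z = −141.4 − 74.2 + 645.13 = 429.5 m.

429.5 m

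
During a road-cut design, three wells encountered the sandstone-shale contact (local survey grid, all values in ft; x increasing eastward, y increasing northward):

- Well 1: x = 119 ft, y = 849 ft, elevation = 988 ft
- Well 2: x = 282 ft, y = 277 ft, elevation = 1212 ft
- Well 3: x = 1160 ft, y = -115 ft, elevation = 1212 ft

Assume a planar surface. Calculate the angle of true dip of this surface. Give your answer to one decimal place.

26.2°

Let the plane be z = a·x + b·y + c.
Well 2−Well 1: 163a − 572b = 224;  Well 3−Well 1: 1041a − 964b = 224.
Solving gives a = −0.20033, b = −0.44870.
Gradient magnitude |∇z| = √(a² + b²) = √(0.04013 + 0.20133) = 0.49138.
True dip = arctan(0.49138) = 26.2°, dipping toward NNE (azimuth ≈ 024°).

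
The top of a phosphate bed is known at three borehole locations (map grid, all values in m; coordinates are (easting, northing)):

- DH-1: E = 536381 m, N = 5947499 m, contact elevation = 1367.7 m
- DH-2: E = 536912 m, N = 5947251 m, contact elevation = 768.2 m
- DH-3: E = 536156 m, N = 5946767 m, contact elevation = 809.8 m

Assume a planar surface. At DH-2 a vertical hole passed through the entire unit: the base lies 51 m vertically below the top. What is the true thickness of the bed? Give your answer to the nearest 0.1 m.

32.9 m

Two edge vectors: DH-1→DH-2 = (531, -248, -599.5), DH-1→DH-3 = (-225, -732, -557.9).
Normal n = (DH-1→DH-2) × (DH-1→DH-3) = (-300474.8, 431132.4, -444492).
So ∂z/∂E = −n_x/n_z = −0.67600 and ∂z/∂N = −n_y/n_z = 0.96994.
|∇z| = √(a²+b²) = 1.18227, so dip δ = arctan(1.18227) = 49.77°.
True thickness = vertical thickness × cos δ = 51 × cos 49.77° = 32.9 m.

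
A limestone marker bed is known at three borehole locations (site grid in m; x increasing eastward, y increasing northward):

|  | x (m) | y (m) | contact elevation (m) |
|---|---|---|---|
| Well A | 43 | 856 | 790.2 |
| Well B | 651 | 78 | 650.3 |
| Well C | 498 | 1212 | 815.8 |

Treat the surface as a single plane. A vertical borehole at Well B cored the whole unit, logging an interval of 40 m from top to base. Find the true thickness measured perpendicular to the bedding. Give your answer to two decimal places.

Two edge vectors: Well A→Well B = (608, -778, -139.9), Well A→Well C = (455, 356, 25.6).
Normal n = (Well A→Well B) × (Well A→Well C) = (29887.6, -79219.3, 570438).
So ∂z/∂x = −n_x/n_z = −0.05239 and ∂z/∂y = −n_y/n_z = 0.13887.
|∇z| = √(a²+b²) = 0.14843, so dip δ = arctan(0.14843) = 8.44°.
True thickness = vertical thickness × cos δ = 40 × cos 8.44° = 39.57 m.

39.57 m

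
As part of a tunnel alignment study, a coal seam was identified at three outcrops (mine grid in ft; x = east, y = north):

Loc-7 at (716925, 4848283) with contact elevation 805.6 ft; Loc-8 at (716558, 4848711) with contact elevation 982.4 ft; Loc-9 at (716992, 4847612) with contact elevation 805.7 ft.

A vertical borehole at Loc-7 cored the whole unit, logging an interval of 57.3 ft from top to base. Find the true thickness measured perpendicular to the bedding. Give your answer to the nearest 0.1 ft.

Let the plane be z = a·x + b·y + c.
Loc-8−Loc-7: −367a + 428b = 176.8;  Loc-9−Loc-7: 67a − 671b = 0.1.
Solving gives a = −0.54543, b = −0.05461.
|∇z| = √(a²+b²) = 0.54816, so dip δ = arctan(0.54816) = 28.73°.
True thickness = vertical thickness × cos δ = 57.3 × cos 28.73° = 50.2 ft.

50.2 ft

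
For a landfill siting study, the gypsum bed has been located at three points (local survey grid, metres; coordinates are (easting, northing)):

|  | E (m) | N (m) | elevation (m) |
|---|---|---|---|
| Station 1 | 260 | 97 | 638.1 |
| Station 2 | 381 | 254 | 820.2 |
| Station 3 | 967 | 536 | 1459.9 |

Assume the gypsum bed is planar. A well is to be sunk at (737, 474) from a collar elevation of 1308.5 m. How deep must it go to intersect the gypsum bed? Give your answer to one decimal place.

75.0 m

Let the plane be z = a·E + b·N + c.
Station 2−Station 1: 121a + 157b = 182.1;  Station 3−Station 1: 707a + 439b = 821.8.
Solving gives a = 0.84797, b = 0.50634.
Then c = 638.1 − a·260 − b·97 = 368.51.
At (737, 474): z_contact = 624.96 + 240.00 + 368.51 = 1233.47 m.
Depth below ground = 1308.5 − 1233.47 = 75.0 m.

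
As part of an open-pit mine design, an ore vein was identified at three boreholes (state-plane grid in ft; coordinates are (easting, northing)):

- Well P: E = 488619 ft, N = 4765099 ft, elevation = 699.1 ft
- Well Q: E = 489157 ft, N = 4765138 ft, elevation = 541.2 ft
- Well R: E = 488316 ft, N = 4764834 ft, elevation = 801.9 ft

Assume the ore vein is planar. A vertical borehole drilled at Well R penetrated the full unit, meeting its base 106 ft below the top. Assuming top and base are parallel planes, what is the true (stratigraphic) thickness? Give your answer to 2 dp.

Let the plane be z = a·E + b·N + c.
Well Q−Well P: 538a + 39b = −157.9;  Well R−Well P: −303a − 265b = 102.8.
Solving gives a = −0.28936, b = −0.05707.
|∇z| = √(a²+b²) = 0.29493, so dip δ = arctan(0.29493) = 16.43°.
True thickness = vertical thickness × cos δ = 106 × cos 16.43° = 101.67 ft.

101.67 ft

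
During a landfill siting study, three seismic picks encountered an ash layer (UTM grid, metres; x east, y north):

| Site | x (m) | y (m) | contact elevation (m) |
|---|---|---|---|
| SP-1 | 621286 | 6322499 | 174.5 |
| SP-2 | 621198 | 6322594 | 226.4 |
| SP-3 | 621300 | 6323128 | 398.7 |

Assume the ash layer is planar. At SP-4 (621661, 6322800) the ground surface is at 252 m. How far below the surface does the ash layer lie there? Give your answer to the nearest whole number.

Let the plane be z = a·x + b·y + c.
SP-2−SP-1: −88a + 95b = 51.9;  SP-3−SP-1: 14a + 629b = 224.2.
Solving gives a = −0.20017113, b = 0.36089411.
Then c = 174.5 − a·621286 − b·6322499 = −2157214.64.
At (621661, 6322800): z_contact = −124438.6 + 2281861.3 − 2157214.64 = 208.1 m.
Depth below ground = 252 − 208.1 = 44 m.

44 m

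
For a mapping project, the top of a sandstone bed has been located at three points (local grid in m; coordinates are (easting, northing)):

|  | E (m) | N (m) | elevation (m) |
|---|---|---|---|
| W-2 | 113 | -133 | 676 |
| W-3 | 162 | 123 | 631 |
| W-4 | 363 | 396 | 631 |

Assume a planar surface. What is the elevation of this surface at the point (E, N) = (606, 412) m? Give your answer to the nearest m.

Let the plane be z = a·E + b·N + c.
W-3−W-2: 49a + 256b = −45;  W-4−W-2: 250a + 529b = −45.
Solving gives a = 0.32262, b = −0.23753.
Then c = 676 − a·113 − b·-133 = 607.95.
At (606, 412): z = 195.5 − 97.9 + 607.95 = 705.6 m.

706 m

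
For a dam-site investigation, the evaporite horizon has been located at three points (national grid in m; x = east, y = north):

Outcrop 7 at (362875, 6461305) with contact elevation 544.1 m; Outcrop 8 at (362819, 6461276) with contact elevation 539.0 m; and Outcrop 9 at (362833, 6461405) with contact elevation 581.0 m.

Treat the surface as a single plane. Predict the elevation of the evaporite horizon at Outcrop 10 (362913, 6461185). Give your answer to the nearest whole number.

501 m

Let the plane be z = a·x + b·y + c.
Outcrop 8−Outcrop 7: −56a − 29b = −5.1;  Outcrop 9−Outcrop 7: −42a + 100b = 36.9.
Solving gives a = −0.08215019, b = 0.33449692.
Then c = 544.1 − a·362875 − b·6461305 = −2130932.27.
At (362913, 6461185): z = −29813.4 + 2161246.5 − 2130932.27 = 500.8 m.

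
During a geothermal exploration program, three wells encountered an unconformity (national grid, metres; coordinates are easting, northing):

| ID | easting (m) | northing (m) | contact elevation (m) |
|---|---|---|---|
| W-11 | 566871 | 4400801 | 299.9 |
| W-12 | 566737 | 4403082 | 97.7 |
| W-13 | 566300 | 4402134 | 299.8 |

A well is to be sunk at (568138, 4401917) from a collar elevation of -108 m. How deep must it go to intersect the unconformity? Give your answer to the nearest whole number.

10 m

Let the plane be z = a·easting + b·northing + c.
W-12−W-11: −134a + 2281b = −202.2;  W-13−W-11: −571a + 1333b = −0.1.
Solving gives a = −0.23963121, b = −0.10272275.
Then c = 299.9 − a·566871 − b·4400801 = 588202.24.
At (568138, 4401917): z_contact = −136143.6 − 452177.0 + 588202.24 = -118.4 m.
Depth below ground = -108 − (-118.4) = 10 m.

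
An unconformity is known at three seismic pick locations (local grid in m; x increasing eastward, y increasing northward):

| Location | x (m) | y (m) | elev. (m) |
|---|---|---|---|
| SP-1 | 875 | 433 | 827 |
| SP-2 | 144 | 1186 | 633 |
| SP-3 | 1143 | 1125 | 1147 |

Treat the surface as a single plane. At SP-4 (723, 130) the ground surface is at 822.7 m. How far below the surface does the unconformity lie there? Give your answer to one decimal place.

Let the plane be z = a·x + b·y + c.
SP-2−SP-1: −731a + 753b = −194;  SP-3−SP-1: 268a + 692b = 320.
Solving gives a = 0.530212, b = 0.257085.
Then c = 827 − a·875 − b·433 = 251.75.
At (723, 130): z_contact = 383.34 + 33.42 + 251.75 = 668.51 m.
Depth below ground = 822.7 − 668.51 = 154.2 m.

154.2 m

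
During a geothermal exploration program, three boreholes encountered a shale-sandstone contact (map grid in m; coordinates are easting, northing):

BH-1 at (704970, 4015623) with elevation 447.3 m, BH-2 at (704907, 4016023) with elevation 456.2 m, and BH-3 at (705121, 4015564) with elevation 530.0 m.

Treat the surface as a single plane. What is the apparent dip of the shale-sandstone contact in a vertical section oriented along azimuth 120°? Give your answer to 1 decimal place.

Let the plane be z = a·easting + b·northing + c.
BH-2−BH-1: −63a + 400b = 8.9;  BH-3−BH-1: 151a − 59b = 82.7.
Solving gives a = 0.59286, b = 0.11563.
Unit vector along 120° is (sin 120°, cos 120°) = (0.8660, -0.5000).
Slope in that direction = a·(0.8660) + b·(-0.5000) = 0.45562.
Apparent dip = arctan|0.45562| = 24.5° (true dip is 31.1°, so apparent ≤ true as expected).

24.5°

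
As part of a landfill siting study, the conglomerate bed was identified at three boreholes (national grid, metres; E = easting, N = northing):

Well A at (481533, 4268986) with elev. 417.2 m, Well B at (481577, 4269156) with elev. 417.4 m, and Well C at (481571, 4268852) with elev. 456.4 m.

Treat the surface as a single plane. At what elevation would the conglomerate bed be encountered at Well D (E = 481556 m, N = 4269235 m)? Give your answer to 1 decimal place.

395.0 m

Let the plane be z = a·E + b·N + c.
Well B−Well A: 44a + 170b = 0.2;  Well C−Well A: 38a − 134b = 39.2.
Solving gives a = 0.541502104, b = −0.138977015.
Then c = 417.2 − a·481533 − b·4268986 = 332957.00.
At (481556, 4269235): z = 260763.6 − 593325.5 + 332957.00 = 395.0 m.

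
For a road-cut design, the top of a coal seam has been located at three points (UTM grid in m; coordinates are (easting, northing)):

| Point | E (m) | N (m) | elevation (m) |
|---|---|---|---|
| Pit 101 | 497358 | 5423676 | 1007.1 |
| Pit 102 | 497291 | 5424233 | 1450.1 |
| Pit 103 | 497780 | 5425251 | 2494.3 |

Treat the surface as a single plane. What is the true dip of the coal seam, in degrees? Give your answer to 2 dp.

42.76°

Two edge vectors: Pit 101→Pit 102 = (-67, 557, 443), Pit 101→Pit 103 = (422, 1575, 1487.2).
Normal n = (Pit 101→Pit 102) × (Pit 101→Pit 103) = (130645.4, 286588.4, -340579).
So ∂z/∂E = −n_x/n_z = 0.38360 and ∂z/∂N = −n_y/n_z = 0.84147.
Gradient magnitude |∇z| = √(a² + b²) = √(0.14715 + 0.70808) = 0.92478.
True dip = arctan(0.92478) = 42.76°, dipping toward SSW (azimuth ≈ 205°).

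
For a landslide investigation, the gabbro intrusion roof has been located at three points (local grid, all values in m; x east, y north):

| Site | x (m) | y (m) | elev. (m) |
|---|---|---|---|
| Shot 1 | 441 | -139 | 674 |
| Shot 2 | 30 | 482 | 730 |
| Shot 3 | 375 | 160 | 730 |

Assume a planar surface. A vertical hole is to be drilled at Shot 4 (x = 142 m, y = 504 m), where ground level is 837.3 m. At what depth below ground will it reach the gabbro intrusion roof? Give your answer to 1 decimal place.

Two edge vectors: Shot 1→Shot 2 = (-411, 621, 56), Shot 1→Shot 3 = (-66, 299, 56).
Normal n = (Shot 1→Shot 2) × (Shot 1→Shot 3) = (18032, 19320, -81903).
So ∂z/∂x = −n_x/n_z = 0.22016 and ∂z/∂y = −n_y/n_z = 0.23589.
Intercept c from Shot 1: 674 − 97.09 + 32.79 = 609.70.
At (142, 504): z_contact = 31.26 + 118.89 + 609.70 = 759.85 m.
Depth below ground = 837.3 − 759.85 = 77.5 m.

77.5 m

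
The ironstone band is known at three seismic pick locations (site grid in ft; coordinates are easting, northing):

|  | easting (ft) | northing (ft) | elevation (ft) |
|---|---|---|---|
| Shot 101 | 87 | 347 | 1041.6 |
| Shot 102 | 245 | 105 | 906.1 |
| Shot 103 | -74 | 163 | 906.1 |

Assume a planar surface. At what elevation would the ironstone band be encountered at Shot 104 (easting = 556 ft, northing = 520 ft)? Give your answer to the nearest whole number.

1206 ft

Let the plane be z = a·easting + b·northing + c.
Shot 102−Shot 101: 158a − 242b = −135.5;  Shot 103−Shot 101: −161a − 184b = −135.5.
Solving gives a = 0.11552, b = 0.63534.
Then c = 1041.6 − a·87 − b·347 = 811.09.
At (556, 520): z = 64.2 + 330.4 + 811.09 = 1205.7 ft.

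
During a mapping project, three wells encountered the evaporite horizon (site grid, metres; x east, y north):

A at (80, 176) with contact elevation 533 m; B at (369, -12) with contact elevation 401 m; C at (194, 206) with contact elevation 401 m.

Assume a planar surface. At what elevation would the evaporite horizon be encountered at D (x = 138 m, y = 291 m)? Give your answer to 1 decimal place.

389.3 m

Let the plane be z = a·x + b·y + c.
B−A: 289a − 188b = −132;  C−A: 114a + 30b = −132.
Solving gives a = −0.95595, b = −0.76739.
Then c = 533 − a·80 − b·176 = 744.54.
At (138, 291): z = −131.9 − 223.3 + 744.54 = 389.3 m.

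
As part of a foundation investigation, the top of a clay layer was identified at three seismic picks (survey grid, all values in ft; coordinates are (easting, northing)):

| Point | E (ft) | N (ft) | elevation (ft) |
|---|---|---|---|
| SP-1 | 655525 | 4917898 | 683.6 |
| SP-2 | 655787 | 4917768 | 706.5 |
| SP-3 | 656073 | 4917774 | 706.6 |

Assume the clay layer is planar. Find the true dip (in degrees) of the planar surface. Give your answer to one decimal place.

Two edge vectors: SP-1→SP-2 = (262, -130, 22.9), SP-1→SP-3 = (548, -124, 23).
Normal n = (SP-1→SP-2) × (SP-1→SP-3) = (-150.4, 6523.2, 38752).
So ∂z/∂E = −n_x/n_z = 0.00388 and ∂z/∂N = −n_y/n_z = −0.16833.
Gradient magnitude |∇z| = √(a² + b²) = √(0.00002 + 0.02834) = 0.16838.
True dip = arctan(0.16838) = 9.6°, dipping toward N (azimuth ≈ 359°).

9.6°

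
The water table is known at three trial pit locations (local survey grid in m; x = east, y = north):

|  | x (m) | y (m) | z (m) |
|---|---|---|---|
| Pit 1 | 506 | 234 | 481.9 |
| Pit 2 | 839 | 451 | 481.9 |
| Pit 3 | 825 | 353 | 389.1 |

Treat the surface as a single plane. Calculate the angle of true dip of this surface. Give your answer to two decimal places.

51.26°

Two edge vectors: Pit 1→Pit 2 = (333, 217, 0), Pit 1→Pit 3 = (319, 119, -92.8).
Normal n = (Pit 1→Pit 2) × (Pit 1→Pit 3) = (-20137.6, 30902.4, -29596).
So ∂z/∂x = −n_x/n_z = −0.68042 and ∂z/∂y = −n_y/n_z = 1.04414.
Gradient magnitude |∇z| = √(a² + b²) = √(0.46297 + 1.09023) = 1.24627.
True dip = arctan(1.24627) = 51.26°, dipping toward SSE (azimuth ≈ 147°).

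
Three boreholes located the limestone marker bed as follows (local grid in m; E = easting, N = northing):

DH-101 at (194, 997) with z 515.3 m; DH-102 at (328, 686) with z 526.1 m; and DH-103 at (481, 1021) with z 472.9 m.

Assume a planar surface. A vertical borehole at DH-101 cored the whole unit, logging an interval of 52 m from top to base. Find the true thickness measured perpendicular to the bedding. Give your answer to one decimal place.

Let the plane be z = a·E + b·N + c.
DH-102−DH-101: 134a − 311b = 10.8;  DH-103−DH-101: 287a + 24b = −42.4.
Solving gives a = −0.13979, b = −0.09496.
|∇z| = √(a²+b²) = 0.16900, so dip δ = arctan(0.16900) = 9.59°.
True thickness = vertical thickness × cos δ = 52 × cos 9.59° = 51.3 m.

51.3 m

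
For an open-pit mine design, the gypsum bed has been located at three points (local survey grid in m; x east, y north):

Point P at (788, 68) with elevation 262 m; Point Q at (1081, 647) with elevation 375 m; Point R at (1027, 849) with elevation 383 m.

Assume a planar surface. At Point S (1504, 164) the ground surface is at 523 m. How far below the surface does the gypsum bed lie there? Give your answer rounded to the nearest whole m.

Let the plane be z = a·x + b·y + c.
Point Q−Point P: 293a + 579b = 113;  Point R−Point P: 239a + 781b = 121.
Solving gives a = 0.20115, b = 0.09338.
Then c = 262 − a·788 − b·68 = 97.15.
At (1504, 164): z_contact = 302.5 + 15.3 + 97.15 = 415.0 m.
Depth below ground = 523 − 415.0 = 108 m.

108 m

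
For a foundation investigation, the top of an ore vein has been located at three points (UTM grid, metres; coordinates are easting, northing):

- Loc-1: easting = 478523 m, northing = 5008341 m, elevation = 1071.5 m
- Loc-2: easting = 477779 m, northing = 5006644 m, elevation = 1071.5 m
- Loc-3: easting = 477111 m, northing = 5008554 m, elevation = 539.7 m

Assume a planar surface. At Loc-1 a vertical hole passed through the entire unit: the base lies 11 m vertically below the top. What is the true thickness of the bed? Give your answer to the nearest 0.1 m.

Let the plane be z = a·easting + b·northing + c.
Loc-2−Loc-1: −744a − 1697b = 0;  Loc-3−Loc-1: −1412a + 213b = −531.8.
Solving gives a = 0.35327, b = −0.15488.
|∇z| = √(a²+b²) = 0.38573, so dip δ = arctan(0.38573) = 21.09°.
True thickness = vertical thickness × cos δ = 11 × cos 21.09° = 10.3 m.

10.3 m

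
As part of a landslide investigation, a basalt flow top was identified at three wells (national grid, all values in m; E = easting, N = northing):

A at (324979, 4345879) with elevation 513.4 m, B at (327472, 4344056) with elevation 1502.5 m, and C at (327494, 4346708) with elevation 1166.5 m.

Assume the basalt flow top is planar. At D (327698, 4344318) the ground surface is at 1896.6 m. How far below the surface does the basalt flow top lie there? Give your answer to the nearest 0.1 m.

Let the plane be z = a·E + b·N + c.
B−A: 2493a − 1823b = 989.1;  C−A: 2515a + 829b = 653.1.
Solving gives a = 0.302270541, b = −0.129204356.
Then c = 513.4 − a·324979 − b·4345879 = 463788.32.
At (327698, 4344318): z_contact = 99053.45 − 561304.81 + 463788.32 = 1536.96 m.
Depth below ground = 1896.6 − 1536.96 = 359.6 m.

359.6 m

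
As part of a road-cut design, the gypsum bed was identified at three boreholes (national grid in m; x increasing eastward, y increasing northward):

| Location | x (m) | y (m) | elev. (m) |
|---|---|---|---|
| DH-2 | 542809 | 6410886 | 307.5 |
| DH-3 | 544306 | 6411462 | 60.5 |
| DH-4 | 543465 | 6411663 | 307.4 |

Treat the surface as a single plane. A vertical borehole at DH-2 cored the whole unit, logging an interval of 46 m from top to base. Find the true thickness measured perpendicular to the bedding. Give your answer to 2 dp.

43.82 m

Two edge vectors: DH-2→DH-3 = (1497, 576, -247), DH-2→DH-4 = (656, 777, -0.1).
Normal n = (DH-2→DH-3) × (DH-2→DH-4) = (191861.4, -161882.3, 785313).
So ∂z/∂x = −n_x/n_z = −0.24431 and ∂z/∂y = −n_y/n_z = 0.20614.
|∇z| = √(a²+b²) = 0.31966, so dip δ = arctan(0.31966) = 17.73°.
True thickness = vertical thickness × cos δ = 46 × cos 17.73° = 43.82 m.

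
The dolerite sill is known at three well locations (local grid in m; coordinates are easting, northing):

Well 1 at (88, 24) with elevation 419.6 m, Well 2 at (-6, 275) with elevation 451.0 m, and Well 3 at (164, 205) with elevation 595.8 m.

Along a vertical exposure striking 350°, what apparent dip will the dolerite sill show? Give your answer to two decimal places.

18.35°

Let the plane be z = a·easting + b·northing + c.
Well 2−Well 1: −94a + 251b = 31.4;  Well 3−Well 1: 76a + 181b = 176.2.
Solving gives a = 1.06796, b = 0.52505.
Unit vector along 350° is (sin 350°, cos 350°) = (-0.1736, 0.9848).
Slope in that direction = a·(-0.1736) + b·(0.9848) = 0.33163.
Apparent dip = arctan|0.33163| = 18.35° (true dip is 50.0°, so apparent ≤ true as expected).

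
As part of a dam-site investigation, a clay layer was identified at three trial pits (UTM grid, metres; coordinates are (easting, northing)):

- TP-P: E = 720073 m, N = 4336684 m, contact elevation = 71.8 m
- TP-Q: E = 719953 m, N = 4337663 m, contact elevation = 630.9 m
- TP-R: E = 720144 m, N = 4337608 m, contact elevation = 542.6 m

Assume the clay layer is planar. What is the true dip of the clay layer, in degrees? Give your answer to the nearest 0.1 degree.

31.6°

Two edge vectors: TP-P→TP-Q = (-120, 979, 559.1), TP-P→TP-R = (71, 924, 470.8).
Normal n = (TP-P→TP-Q) × (TP-P→TP-R) = (-55695.2, 96192.1, -180389).
So ∂z/∂E = −n_x/n_z = −0.30875 and ∂z/∂N = −n_y/n_z = 0.53325.
Gradient magnitude |∇z| = √(a² + b²) = √(0.09533 + 0.28435) = 0.61618.
True dip = arctan(0.61618) = 31.6°, dipping toward SSE (azimuth ≈ 150°).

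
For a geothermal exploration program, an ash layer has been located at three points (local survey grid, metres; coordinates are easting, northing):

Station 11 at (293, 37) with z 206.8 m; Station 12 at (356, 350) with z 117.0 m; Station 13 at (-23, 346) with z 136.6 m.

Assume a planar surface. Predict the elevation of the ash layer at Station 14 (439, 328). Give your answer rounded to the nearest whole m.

119 m

Two edge vectors: Station 11→Station 12 = (63, 313, -89.8), Station 11→Station 13 = (-316, 309, -70.2).
Normal n = (Station 11→Station 12) × (Station 11→Station 13) = (5775.6, 32799.4, 118375).
So ∂z/∂easting = −n_x/n_z = −0.04879 and ∂z/∂northing = −n_y/n_z = −0.27708.
Intercept c from Station 11: 206.8 + 14.30 + 10.25 = 231.35.
At (439, 328): z = −21.4 − 90.9 + 231.35 = 119.0 m.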